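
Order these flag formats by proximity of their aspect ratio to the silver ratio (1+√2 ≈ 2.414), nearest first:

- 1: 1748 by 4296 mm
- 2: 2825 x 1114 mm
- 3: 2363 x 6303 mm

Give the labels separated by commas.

1: 4296/1748 ≈ 2.458 → |2.458 − 2.414| = 0.044
2: 2825/1114 ≈ 2.536 → |2.536 − 2.414| = 0.122
3: 6303/2363 ≈ 2.667 → |2.667 − 2.414| = 0.253

1, 2, 3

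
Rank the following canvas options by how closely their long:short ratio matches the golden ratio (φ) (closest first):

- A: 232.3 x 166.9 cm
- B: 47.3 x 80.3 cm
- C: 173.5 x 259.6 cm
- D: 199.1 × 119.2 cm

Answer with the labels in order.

D, B, C, A

A: 232.3/166.9 ≈ 1.392 → |1.392 − 1.618| = 0.226
B: 80.3/47.3 ≈ 1.698 → |1.698 − 1.618| = 0.080
C: 259.6/173.5 ≈ 1.496 → |1.496 − 1.618| = 0.122
D: 199.1/119.2 ≈ 1.670 → |1.670 − 1.618| = 0.052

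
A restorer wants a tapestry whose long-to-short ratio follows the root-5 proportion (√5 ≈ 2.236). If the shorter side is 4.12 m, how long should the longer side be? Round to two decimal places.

root-5 ≈ 2.23607.
Longer side = 4.12 × 2.23607 ≈ 9.2126 → 9.21 m.

9.21 m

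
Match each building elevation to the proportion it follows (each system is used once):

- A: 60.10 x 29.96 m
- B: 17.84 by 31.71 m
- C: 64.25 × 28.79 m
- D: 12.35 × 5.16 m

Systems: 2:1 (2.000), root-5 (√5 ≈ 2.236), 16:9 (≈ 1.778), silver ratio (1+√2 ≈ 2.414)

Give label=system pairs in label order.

A=2:1, B=16:9, C=root-5, D=silver ratio

A = 60.10/29.96 ≈ 2.006 → 2:1 (2.000)
B = 31.71/17.84 ≈ 1.777 → 16:9 (1.778)
C = 64.25/28.79 ≈ 2.232 → root-5 (2.236)
D = 12.35/5.16 ≈ 2.393 → silver ratio (2.414)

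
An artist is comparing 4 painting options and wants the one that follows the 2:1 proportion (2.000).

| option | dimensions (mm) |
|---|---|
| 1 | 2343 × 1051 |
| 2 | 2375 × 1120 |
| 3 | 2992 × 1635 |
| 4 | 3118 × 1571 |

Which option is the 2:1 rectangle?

4

Target 2:1 ≈ 2.000.
1: 2.229 (Δ0.229)  2: 2.121 (Δ0.121)  3: 1.830 (Δ0.170)  4: 1.985 (Δ0.015)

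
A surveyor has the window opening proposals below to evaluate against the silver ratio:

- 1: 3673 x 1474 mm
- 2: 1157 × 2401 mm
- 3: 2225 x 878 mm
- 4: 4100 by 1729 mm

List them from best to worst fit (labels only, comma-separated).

4, 1, 3, 2

Ratios: 1 = 3673 / 1474 ≈ 2.492; 2 = 2401 / 1157 ≈ 2.075; 3 = 2225 / 878 ≈ 2.534; 4 = 4100 / 1729 ≈ 2.371.
|Δ from 2.414|: 1 0.078; 2 0.339; 3 0.120; 4 0.043.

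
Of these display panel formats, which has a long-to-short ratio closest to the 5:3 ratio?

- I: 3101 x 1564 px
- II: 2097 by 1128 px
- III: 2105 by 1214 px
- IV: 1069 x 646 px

IV

Ratios (long/short): I ≈ 1.983; II ≈ 1.859; III ≈ 1.734; IV ≈ 1.655.
5:3 ≈ 1.667; option IV is nearest (Δ 0.012).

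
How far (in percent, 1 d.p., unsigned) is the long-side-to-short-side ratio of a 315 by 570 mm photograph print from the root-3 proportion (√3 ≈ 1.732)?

4.5%

Ratio = 570 / 315 ≈ 1.8095.
Ideal root-3 ≈ 1.7321. |1.8095 − 1.7321| / 1.7321 ≈ 4.47% → 4.5%.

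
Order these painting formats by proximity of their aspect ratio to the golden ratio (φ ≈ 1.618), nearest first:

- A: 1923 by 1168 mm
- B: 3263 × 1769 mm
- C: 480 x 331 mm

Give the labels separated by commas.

Ratios: A = 1923 / 1168 ≈ 1.646; B = 3263 / 1769 ≈ 1.845; C = 480 / 331 ≈ 1.450.
|Δ from 1.618|: A 0.028; B 0.227; C 0.168.

A, C, B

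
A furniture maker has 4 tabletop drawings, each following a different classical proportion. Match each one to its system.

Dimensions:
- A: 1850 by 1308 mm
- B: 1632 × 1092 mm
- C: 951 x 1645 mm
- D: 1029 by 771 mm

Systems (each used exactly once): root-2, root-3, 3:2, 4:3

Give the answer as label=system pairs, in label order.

Ratios: A ≈ 1.414; B ≈ 1.495; C ≈ 1.730; D ≈ 1.335.
Targets: root-2 ≈ 1.414; root-3 ≈ 1.732; 3:2 ≈ 1.500; 4:3 ≈ 1.333.

A=root-2, B=3:2, C=root-3, D=4:3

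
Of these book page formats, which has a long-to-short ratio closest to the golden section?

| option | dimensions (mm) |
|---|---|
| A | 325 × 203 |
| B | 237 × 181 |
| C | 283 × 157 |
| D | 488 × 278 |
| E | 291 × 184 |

Target golden ratio ≈ 1.618.
A: 1.601 (Δ0.017)  B: 1.309 (Δ0.309)  C: 1.803 (Δ0.185)  D: 1.755 (Δ0.137)  E: 1.582 (Δ0.036)

A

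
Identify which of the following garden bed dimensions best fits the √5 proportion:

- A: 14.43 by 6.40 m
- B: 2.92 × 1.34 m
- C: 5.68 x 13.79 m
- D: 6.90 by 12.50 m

A

Target root-5 ≈ 2.236.
A: 2.255 (Δ0.019)  B: 2.179 (Δ0.057)  C: 2.428 (Δ0.192)  D: 1.812 (Δ0.424)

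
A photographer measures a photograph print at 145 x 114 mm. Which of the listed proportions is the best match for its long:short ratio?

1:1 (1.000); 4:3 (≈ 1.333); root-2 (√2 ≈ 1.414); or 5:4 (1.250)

5:4

145/114 ≈ 1.272. Nearest candidates are 5:4 (1.250, off by 0.022) and 4:3 (1.333, off by 0.061).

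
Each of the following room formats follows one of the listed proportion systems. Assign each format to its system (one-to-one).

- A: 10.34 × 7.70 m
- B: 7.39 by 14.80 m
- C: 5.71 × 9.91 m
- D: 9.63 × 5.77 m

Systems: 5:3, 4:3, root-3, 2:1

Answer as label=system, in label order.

A = 10.34/7.70 ≈ 1.343 → 4:3 (1.333)
B = 14.80/7.39 ≈ 2.003 → 2:1 (2.000)
C = 9.91/5.71 ≈ 1.736 → root-3 (1.732)
D = 9.63/5.77 ≈ 1.669 → 5:3 (1.667)

A=4:3, B=2:1, C=root-3, D=5:3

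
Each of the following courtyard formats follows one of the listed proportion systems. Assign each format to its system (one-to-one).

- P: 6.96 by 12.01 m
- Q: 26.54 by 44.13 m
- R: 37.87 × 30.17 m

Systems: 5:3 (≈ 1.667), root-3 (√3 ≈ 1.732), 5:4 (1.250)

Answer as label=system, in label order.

P=root-3, Q=5:3, R=5:4

Ratios: P ≈ 1.726; Q ≈ 1.663; R ≈ 1.255.
Targets: 5:3 ≈ 1.667; root-3 ≈ 1.732; 5:4 ≈ 1.250.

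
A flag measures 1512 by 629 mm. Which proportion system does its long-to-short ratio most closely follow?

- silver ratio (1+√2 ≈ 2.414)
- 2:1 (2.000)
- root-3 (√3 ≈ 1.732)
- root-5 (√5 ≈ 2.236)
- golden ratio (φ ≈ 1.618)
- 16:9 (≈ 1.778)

Ratio = 1512 / 629 ≈ 2.404.
Distances: silver ratio 2.414 (Δ 0.010); 2:1 2.000 (Δ 0.404); root-3 1.732 (Δ 0.672); root-5 2.236 (Δ 0.168); golden ratio 1.618 (Δ 0.786); 16:9 1.778 (Δ 0.626).

silver ratio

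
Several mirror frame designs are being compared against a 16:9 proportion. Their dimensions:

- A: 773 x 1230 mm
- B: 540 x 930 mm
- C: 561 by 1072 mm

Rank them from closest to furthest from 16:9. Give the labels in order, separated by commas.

A: 1230/773 ≈ 1.591 → |1.591 − 1.778| = 0.187
B: 930/540 ≈ 1.722 → |1.722 − 1.778| = 0.056
C: 1072/561 ≈ 1.911 → |1.911 − 1.778| = 0.133

B, C, A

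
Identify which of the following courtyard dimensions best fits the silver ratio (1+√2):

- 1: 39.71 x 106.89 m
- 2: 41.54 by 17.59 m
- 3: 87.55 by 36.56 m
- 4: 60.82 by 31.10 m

Ratios (long/short): 1 ≈ 2.692; 2 ≈ 2.362; 3 ≈ 2.395; 4 ≈ 1.956.
silver ratio ≈ 2.414; option 3 is nearest (Δ 0.019).

3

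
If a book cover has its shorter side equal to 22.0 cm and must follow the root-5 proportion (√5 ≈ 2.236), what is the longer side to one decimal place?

49.2 cm

root-5 ≈ 2.23607.
Longer side = 22.0 × 2.23607 ≈ 49.194 → 49.2 cm.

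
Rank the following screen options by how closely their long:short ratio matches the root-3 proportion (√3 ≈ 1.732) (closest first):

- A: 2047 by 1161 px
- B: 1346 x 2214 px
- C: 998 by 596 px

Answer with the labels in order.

Ratios: A = 2047 / 1161 ≈ 1.763; B = 2214 / 1346 ≈ 1.645; C = 998 / 596 ≈ 1.674.
|Δ from 1.732|: A 0.031; B 0.087; C 0.058.

A, C, B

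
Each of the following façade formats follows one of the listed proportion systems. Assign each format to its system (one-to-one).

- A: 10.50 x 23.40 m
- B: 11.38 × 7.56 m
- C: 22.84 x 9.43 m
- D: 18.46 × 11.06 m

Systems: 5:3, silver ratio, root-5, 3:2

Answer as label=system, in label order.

Ratios: A ≈ 2.229; B ≈ 1.505; C ≈ 2.422; D ≈ 1.669.
Targets: 5:3 ≈ 1.667; silver ratio ≈ 2.414; root-5 ≈ 2.236; 3:2 ≈ 1.500.

A=root-5, B=3:2, C=silver ratio, D=5:3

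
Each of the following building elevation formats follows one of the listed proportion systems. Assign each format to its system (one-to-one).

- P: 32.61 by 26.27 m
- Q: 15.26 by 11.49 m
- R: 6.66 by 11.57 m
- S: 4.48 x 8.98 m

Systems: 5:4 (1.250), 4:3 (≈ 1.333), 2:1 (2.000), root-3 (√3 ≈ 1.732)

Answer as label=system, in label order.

Ratios: P ≈ 1.241; Q ≈ 1.328; R ≈ 1.737; S ≈ 2.004.
Targets: 5:4 ≈ 1.250; 4:3 ≈ 1.333; 2:1 ≈ 2.000; root-3 ≈ 1.732.

P=5:4, Q=4:3, R=root-3, S=2:1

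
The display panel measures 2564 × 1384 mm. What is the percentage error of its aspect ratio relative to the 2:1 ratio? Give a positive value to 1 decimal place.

7.4%

Ratio = 2564 / 1384 ≈ 1.8526.
Ideal 2:1 = 2.0000. |1.8526 − 2.0000| / 2.0000 ≈ 7.37% → 7.4%.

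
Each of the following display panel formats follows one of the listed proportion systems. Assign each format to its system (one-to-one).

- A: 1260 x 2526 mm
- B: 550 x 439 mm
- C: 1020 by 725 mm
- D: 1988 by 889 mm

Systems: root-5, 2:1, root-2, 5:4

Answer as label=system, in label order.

A=2:1, B=5:4, C=root-2, D=root-5

Ratios: A ≈ 2.005; B ≈ 1.253; C ≈ 1.407; D ≈ 2.236.
Targets: root-5 ≈ 2.236; 2:1 ≈ 2.000; root-2 ≈ 1.414; 5:4 ≈ 1.250.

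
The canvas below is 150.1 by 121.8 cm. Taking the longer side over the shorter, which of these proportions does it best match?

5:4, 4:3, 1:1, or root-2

5:4

150.1/121.8 ≈ 1.232. Nearest candidates are 5:4 (1.250, off by 0.018) and 4:3 (1.333, off by 0.101).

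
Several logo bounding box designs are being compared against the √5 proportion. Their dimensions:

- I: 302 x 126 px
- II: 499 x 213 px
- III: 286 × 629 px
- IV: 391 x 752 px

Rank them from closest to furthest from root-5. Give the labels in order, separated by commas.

III, II, I, IV

Ratios: I = 302 / 126 ≈ 2.397; II = 499 / 213 ≈ 2.343; III = 629 / 286 ≈ 2.199; IV = 752 / 391 ≈ 1.923.
|Δ from 2.236|: I 0.161; II 0.107; III 0.037; IV 0.313.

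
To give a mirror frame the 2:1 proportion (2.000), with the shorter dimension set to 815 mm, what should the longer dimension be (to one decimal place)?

1630.0 mm

2:1 = 2.00000.
Longer side = 815 × 2.00000 ≈ 1630.000 → 1630.0 mm.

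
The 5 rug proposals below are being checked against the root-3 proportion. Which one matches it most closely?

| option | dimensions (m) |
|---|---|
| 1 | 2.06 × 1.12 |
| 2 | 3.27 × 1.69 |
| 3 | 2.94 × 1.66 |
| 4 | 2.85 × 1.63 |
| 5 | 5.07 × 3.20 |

Target root-3 ≈ 1.732.
1: 1.839 (Δ0.107)  2: 1.935 (Δ0.203)  3: 1.771 (Δ0.039)  4: 1.748 (Δ0.016)  5: 1.584 (Δ0.148)

4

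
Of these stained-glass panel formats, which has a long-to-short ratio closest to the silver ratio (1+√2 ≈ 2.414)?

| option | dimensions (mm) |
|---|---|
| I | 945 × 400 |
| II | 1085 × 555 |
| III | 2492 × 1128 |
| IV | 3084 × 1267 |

IV

Ratios (long/short): I ≈ 2.362; II ≈ 1.955; III ≈ 2.209; IV ≈ 2.434.
silver ratio ≈ 2.414; option IV is nearest (Δ 0.020).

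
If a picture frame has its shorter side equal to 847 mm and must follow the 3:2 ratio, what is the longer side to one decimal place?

1270.5 mm

3:2 = 1.50000.
Longer side = 847 × 1.50000 ≈ 1270.500 → 1270.5 mm.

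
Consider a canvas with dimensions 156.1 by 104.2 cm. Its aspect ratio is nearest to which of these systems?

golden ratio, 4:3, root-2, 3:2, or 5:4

3:2

Ratio = 156.1 / 104.2 ≈ 1.498.
Distances: golden ratio 1.618 (Δ 0.120); 4:3 1.333 (Δ 0.165); root-2 1.414 (Δ 0.084); 3:2 1.500 (Δ 0.002); 5:4 1.250 (Δ 0.248).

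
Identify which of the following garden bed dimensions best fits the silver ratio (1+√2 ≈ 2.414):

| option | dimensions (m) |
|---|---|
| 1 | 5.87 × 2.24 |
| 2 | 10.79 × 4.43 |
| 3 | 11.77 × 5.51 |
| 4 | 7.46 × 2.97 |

2

Ratios (long/short): 1 ≈ 2.621; 2 ≈ 2.436; 3 ≈ 2.136; 4 ≈ 2.512.
silver ratio ≈ 2.414; option 2 is nearest (Δ 0.022).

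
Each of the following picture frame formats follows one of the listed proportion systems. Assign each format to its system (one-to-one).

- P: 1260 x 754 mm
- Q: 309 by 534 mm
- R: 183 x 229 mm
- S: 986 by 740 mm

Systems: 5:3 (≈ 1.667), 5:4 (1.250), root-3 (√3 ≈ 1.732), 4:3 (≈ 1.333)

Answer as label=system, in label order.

P=5:3, Q=root-3, R=5:4, S=4:3

Ratios: P ≈ 1.671; Q ≈ 1.728; R ≈ 1.251; S ≈ 1.332.
Targets: 5:3 ≈ 1.667; 5:4 ≈ 1.250; root-3 ≈ 1.732; 4:3 ≈ 1.333.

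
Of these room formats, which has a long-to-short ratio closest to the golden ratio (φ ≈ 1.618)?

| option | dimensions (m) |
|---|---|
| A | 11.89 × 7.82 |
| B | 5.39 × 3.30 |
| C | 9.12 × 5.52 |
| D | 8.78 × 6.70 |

B

Ratios (long/short): A ≈ 1.520; B ≈ 1.633; C ≈ 1.652; D ≈ 1.310.
golden ratio ≈ 1.618; option B is nearest (Δ 0.015).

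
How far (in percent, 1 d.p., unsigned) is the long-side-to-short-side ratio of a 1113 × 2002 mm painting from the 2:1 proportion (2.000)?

10.1%

Ratio = 2002 / 1113 ≈ 1.7987.
Ideal 2:1 = 2.0000. |1.7987 − 2.0000| / 2.0000 ≈ 10.07% → 10.1%.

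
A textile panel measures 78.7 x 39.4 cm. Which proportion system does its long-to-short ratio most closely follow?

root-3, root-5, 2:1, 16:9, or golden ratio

2:1

Ratio = 78.7 / 39.4 ≈ 1.997.
Distances: root-3 1.732 (Δ 0.265); root-5 2.236 (Δ 0.239); 2:1 2.000 (Δ 0.003); 16:9 1.778 (Δ 0.219); golden ratio 1.618 (Δ 0.379).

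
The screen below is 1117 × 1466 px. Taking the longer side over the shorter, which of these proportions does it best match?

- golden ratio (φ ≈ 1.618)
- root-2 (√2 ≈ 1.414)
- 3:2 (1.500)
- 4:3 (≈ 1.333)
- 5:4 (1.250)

1466/1117 ≈ 1.312. Nearest candidates are 4:3 (1.333, off by 0.021) and 5:4 (1.250, off by 0.062).

4:3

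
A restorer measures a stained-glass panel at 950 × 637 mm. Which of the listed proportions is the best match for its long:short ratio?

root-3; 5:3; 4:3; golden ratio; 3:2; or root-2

3:2

Ratio = 950 / 637 ≈ 1.491.
Distances: root-3 1.732 (Δ 0.241); 5:3 1.667 (Δ 0.176); 4:3 1.333 (Δ 0.158); golden ratio 1.618 (Δ 0.127); 3:2 1.500 (Δ 0.009); root-2 1.414 (Δ 0.077).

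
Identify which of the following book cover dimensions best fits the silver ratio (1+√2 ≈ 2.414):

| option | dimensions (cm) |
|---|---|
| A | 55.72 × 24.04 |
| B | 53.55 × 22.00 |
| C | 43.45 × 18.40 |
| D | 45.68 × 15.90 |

Target silver ratio ≈ 2.414.
A: 2.318 (Δ0.096)  B: 2.434 (Δ0.020)  C: 2.361 (Δ0.053)  D: 2.873 (Δ0.459)

B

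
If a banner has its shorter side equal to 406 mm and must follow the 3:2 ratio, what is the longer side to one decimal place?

3:2 = 1.50000.
Longer side = 406 × 1.50000 ≈ 609.000 → 609.0 mm.

609.0 mm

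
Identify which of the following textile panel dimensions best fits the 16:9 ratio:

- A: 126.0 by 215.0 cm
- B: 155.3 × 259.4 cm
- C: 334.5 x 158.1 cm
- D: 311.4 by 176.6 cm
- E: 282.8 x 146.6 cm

D

Target 16:9 ≈ 1.778.
A: 1.706 (Δ0.072)  B: 1.670 (Δ0.108)  C: 2.116 (Δ0.338)  D: 1.763 (Δ0.015)  E: 1.929 (Δ0.151)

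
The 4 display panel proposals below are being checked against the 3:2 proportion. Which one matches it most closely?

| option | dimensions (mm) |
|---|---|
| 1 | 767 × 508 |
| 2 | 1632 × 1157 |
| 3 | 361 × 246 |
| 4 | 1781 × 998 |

1

Target 3:2 ≈ 1.500.
1: 1.510 (Δ0.010)  2: 1.411 (Δ0.089)  3: 1.467 (Δ0.033)  4: 1.785 (Δ0.285)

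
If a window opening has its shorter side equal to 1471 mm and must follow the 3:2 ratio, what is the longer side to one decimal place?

3:2 = 1.50000.
Longer side = 1471 × 1.50000 ≈ 2206.500 → 2206.5 mm.

2206.5 mm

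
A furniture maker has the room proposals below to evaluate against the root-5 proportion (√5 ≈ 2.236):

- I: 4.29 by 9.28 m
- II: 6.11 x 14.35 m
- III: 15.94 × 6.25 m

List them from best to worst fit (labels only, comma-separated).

I, II, III

I: 9.28/4.29 ≈ 2.163 → |2.163 − 2.236| = 0.073
II: 14.35/6.11 ≈ 2.349 → |2.349 − 2.236| = 0.113
III: 15.94/6.25 ≈ 2.550 → |2.550 − 2.236| = 0.314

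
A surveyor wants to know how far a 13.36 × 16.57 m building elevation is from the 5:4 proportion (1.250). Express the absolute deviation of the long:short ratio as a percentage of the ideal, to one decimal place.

0.8%

Ratio = 16.57 / 13.36 ≈ 1.2403.
Ideal 5:4 = 1.2500. |1.2403 − 1.2500| / 1.2500 ≈ 0.78% → 0.8%.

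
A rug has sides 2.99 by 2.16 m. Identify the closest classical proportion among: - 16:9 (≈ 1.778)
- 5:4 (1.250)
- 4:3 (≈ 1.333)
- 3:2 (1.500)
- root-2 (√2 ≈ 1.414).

Ratio = 2.99 / 2.16 ≈ 1.384.
Distances: 16:9 1.778 (Δ 0.394); 5:4 1.250 (Δ 0.134); 4:3 1.333 (Δ 0.051); 3:2 1.500 (Δ 0.116); root-2 1.414 (Δ 0.030).

root-2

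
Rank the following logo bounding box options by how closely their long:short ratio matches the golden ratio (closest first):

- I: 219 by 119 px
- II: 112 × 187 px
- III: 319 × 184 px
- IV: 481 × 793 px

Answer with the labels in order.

IV, II, III, I

I: 219/119 ≈ 1.840 → |1.840 − 1.618| = 0.222
II: 187/112 ≈ 1.670 → |1.670 − 1.618| = 0.052
III: 319/184 ≈ 1.734 → |1.734 − 1.618| = 0.116
IV: 793/481 ≈ 1.649 → |1.649 − 1.618| = 0.031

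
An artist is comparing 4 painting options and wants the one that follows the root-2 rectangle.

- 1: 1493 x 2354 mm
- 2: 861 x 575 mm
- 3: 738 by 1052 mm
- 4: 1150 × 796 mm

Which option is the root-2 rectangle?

Ratios (long/short): 1 ≈ 1.577; 2 ≈ 1.497; 3 ≈ 1.425; 4 ≈ 1.445.
root-2 ≈ 1.414; option 3 is nearest (Δ 0.011).

3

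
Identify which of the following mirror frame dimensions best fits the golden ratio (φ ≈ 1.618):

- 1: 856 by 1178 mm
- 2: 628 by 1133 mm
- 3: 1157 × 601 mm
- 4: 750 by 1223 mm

Ratios (long/short): 1 ≈ 1.376; 2 ≈ 1.804; 3 ≈ 1.925; 4 ≈ 1.631.
golden ratio ≈ 1.618; option 4 is nearest (Δ 0.013).

4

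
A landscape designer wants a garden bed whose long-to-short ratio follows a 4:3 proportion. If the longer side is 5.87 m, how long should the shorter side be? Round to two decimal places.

4.40 m

4:3 ≈ 1.33333.
Shorter side = 5.87 ÷ 1.33333 ≈ 4.4025 → 4.40 m.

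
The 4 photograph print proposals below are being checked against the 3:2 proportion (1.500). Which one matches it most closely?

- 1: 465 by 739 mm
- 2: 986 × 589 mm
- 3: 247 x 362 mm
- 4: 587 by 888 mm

Target 3:2 ≈ 1.500.
1: 1.589 (Δ0.089)  2: 1.674 (Δ0.174)  3: 1.466 (Δ0.034)  4: 1.513 (Δ0.013)

4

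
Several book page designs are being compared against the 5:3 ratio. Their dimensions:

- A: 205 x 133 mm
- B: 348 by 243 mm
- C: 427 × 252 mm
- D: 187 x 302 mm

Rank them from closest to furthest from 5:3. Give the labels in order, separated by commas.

C, D, A, B

Ratios: A = 205 / 133 ≈ 1.541; B = 348 / 243 ≈ 1.432; C = 427 / 252 ≈ 1.694; D = 302 / 187 ≈ 1.615.
|Δ from 1.667|: A 0.126; B 0.235; C 0.027; D 0.052.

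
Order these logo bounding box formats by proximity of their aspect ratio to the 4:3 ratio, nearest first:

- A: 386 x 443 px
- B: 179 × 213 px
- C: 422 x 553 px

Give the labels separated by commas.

A: 443/386 ≈ 1.148 → |1.148 − 1.333| = 0.185
B: 213/179 ≈ 1.190 → |1.190 − 1.333| = 0.143
C: 553/422 ≈ 1.310 → |1.310 − 1.333| = 0.023

C, B, A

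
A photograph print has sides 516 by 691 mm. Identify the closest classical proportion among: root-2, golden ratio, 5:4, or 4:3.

4:3

691/516 ≈ 1.339. Nearest candidates are 4:3 (1.333, off by 0.006) and root-2 (1.414, off by 0.075).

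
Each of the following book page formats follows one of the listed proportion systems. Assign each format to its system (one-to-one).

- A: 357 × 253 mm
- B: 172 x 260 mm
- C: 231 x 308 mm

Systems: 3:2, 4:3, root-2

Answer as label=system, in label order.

Ratios: A ≈ 1.411; B ≈ 1.512; C ≈ 1.333.
Targets: 3:2 ≈ 1.500; 4:3 ≈ 1.333; root-2 ≈ 1.414.

A=root-2, B=3:2, C=4:3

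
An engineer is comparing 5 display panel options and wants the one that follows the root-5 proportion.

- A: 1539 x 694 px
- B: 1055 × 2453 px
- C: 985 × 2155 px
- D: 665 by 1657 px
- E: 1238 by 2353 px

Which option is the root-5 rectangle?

A

Ratios (long/short): A ≈ 2.218; B ≈ 2.325; C ≈ 2.188; D ≈ 2.492; E ≈ 1.901.
root-5 ≈ 2.236; option A is nearest (Δ 0.018).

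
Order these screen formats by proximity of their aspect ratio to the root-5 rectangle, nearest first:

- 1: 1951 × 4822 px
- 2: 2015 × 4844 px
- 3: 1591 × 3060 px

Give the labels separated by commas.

2, 1, 3

Ratios: 1 = 4822 / 1951 ≈ 2.472; 2 = 4844 / 2015 ≈ 2.404; 3 = 3060 / 1591 ≈ 1.923.
|Δ from 2.236|: 1 0.236; 2 0.168; 3 0.313.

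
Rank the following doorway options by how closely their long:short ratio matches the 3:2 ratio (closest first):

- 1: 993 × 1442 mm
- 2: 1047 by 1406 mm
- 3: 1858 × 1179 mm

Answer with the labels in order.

1, 3, 2

Ratios: 1 = 1442 / 993 ≈ 1.452; 2 = 1406 / 1047 ≈ 1.343; 3 = 1858 / 1179 ≈ 1.576.
|Δ from 1.500|: 1 0.048; 2 0.157; 3 0.076.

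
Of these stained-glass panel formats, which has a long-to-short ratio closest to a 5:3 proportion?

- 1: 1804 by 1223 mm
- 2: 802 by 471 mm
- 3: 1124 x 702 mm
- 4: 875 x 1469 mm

4

Target 5:3 ≈ 1.667.
1: 1.475 (Δ0.192)  2: 1.703 (Δ0.036)  3: 1.601 (Δ0.066)  4: 1.679 (Δ0.012)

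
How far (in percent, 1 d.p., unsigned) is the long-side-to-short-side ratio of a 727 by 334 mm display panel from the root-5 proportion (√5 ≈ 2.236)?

2.7%

Ratio = 727 / 334 ≈ 2.1766.
Ideal root-5 ≈ 2.2361. |2.1766 − 2.2361| / 2.2361 ≈ 2.66% → 2.7%.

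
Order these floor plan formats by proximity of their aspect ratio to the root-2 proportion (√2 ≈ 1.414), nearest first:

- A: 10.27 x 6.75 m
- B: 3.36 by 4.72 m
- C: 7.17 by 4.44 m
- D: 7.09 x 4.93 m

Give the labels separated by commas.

A: 10.27/6.75 ≈ 1.521 → |1.521 − 1.414| = 0.107
B: 4.72/3.36 ≈ 1.405 → |1.405 − 1.414| = 0.009
C: 7.17/4.44 ≈ 1.615 → |1.615 − 1.414| = 0.201
D: 7.09/4.93 ≈ 1.438 → |1.438 − 1.414| = 0.024

B, D, A, C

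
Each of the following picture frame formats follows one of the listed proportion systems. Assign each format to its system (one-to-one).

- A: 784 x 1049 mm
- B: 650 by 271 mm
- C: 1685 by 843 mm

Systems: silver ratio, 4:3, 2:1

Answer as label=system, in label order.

A = 1049/784 ≈ 1.338 → 4:3 (1.333)
B = 650/271 ≈ 2.399 → silver ratio (2.414)
C = 1685/843 ≈ 1.999 → 2:1 (2.000)

A=4:3, B=silver ratio, C=2:1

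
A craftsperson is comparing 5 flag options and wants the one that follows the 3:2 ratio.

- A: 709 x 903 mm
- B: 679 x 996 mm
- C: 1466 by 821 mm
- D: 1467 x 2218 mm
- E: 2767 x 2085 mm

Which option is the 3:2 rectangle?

Target 3:2 ≈ 1.500.
A: 1.274 (Δ0.226)  B: 1.467 (Δ0.033)  C: 1.786 (Δ0.286)  D: 1.512 (Δ0.012)  E: 1.327 (Δ0.173)

D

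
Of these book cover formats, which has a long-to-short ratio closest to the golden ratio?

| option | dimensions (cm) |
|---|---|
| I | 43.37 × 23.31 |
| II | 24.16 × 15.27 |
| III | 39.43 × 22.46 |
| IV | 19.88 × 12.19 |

IV

Ratios (long/short): I ≈ 1.861; II ≈ 1.582; III ≈ 1.756; IV ≈ 1.631.
golden ratio ≈ 1.618; option IV is nearest (Δ 0.013).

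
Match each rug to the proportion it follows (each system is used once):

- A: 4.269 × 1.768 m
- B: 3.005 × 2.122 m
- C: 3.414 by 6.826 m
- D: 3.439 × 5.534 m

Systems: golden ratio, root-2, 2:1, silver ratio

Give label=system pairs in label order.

A=silver ratio, B=root-2, C=2:1, D=golden ratio

A = 4.269/1.768 ≈ 2.415 → silver ratio (2.414)
B = 3.005/2.122 ≈ 1.416 → root-2 (1.414)
C = 6.826/3.414 ≈ 1.999 → 2:1 (2.000)
D = 5.534/3.439 ≈ 1.609 → golden ratio (1.618)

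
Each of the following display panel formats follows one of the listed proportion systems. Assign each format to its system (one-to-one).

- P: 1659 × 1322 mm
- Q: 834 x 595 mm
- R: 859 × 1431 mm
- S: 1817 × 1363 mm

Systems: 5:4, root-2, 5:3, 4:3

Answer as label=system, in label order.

P=5:4, Q=root-2, R=5:3, S=4:3

Ratios: P ≈ 1.255; Q ≈ 1.402; R ≈ 1.666; S ≈ 1.333.
Targets: 5:4 ≈ 1.250; root-2 ≈ 1.414; 5:3 ≈ 1.667; 4:3 ≈ 1.333.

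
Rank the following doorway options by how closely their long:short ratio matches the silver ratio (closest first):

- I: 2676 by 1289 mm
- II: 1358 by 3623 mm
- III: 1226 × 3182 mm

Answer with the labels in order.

I: 2676/1289 ≈ 2.076 → |2.076 − 2.414| = 0.338
II: 3623/1358 ≈ 2.668 → |2.668 − 2.414| = 0.254
III: 3182/1226 ≈ 2.595 → |2.595 − 2.414| = 0.181

III, II, I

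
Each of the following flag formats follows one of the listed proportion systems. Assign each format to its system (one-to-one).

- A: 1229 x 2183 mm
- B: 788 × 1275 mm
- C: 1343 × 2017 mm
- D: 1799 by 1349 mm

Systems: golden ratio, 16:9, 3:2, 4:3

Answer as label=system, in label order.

A = 2183/1229 ≈ 1.776 → 16:9 (1.778)
B = 1275/788 ≈ 1.618 → golden ratio (1.618)
C = 2017/1343 ≈ 1.502 → 3:2 (1.500)
D = 1799/1349 ≈ 1.334 → 4:3 (1.333)

A=16:9, B=golden ratio, C=3:2, D=4:3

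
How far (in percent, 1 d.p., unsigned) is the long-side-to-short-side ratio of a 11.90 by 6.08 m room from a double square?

Ratio = 11.90 / 6.08 ≈ 1.9572.
Ideal 2:1 = 2.0000. |1.9572 − 2.0000| / 2.0000 ≈ 2.14% → 2.1%.

2.1%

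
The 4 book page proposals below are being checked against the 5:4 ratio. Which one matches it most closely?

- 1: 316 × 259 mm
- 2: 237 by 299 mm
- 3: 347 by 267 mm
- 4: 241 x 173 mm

2

Target 5:4 ≈ 1.250.
1: 1.220 (Δ0.030)  2: 1.262 (Δ0.012)  3: 1.300 (Δ0.050)  4: 1.393 (Δ0.143)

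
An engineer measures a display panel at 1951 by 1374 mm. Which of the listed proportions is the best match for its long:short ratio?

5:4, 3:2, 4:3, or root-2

Ratio = 1951 / 1374 ≈ 1.420.
Distances: 5:4 1.250 (Δ 0.170); 3:2 1.500 (Δ 0.080); 4:3 1.333 (Δ 0.087); root-2 1.414 (Δ 0.006).

root-2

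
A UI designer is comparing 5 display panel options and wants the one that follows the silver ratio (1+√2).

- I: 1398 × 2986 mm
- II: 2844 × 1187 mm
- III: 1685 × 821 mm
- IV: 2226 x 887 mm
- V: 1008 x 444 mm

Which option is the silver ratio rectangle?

Target silver ratio ≈ 2.414.
I: 2.136 (Δ0.278)  II: 2.396 (Δ0.018)  III: 2.052 (Δ0.362)  IV: 2.510 (Δ0.096)  V: 2.270 (Δ0.144)

II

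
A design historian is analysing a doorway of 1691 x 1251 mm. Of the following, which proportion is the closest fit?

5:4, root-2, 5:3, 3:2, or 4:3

1691/1251 ≈ 1.352. Nearest candidates are 4:3 (1.333, off by 0.019) and root-2 (1.414, off by 0.062).

4:3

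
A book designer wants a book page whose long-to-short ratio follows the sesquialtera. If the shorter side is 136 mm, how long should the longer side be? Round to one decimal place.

204.0 mm

3:2 = 1.50000.
Longer side = 136 × 1.50000 ≈ 204.000 → 204.0 mm.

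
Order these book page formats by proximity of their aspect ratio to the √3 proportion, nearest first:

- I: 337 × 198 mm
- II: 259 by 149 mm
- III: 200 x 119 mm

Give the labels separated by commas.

I: 337/198 ≈ 1.702 → |1.702 − 1.732| = 0.030
II: 259/149 ≈ 1.738 → |1.738 − 1.732| = 0.006
III: 200/119 ≈ 1.681 → |1.681 − 1.732| = 0.051

II, I, III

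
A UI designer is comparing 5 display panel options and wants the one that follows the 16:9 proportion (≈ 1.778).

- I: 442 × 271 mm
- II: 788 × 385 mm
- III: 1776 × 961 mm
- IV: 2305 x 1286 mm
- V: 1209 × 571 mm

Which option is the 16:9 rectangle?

Ratios (long/short): I ≈ 1.631; II ≈ 2.047; III ≈ 1.848; IV ≈ 1.792; V ≈ 2.117.
16:9 ≈ 1.778; option IV is nearest (Δ 0.014).

IV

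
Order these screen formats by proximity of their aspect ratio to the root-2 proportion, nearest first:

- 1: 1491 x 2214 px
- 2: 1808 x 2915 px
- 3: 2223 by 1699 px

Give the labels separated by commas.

1: 2214/1491 ≈ 1.485 → |1.485 − 1.414| = 0.071
2: 2915/1808 ≈ 1.612 → |1.612 − 1.414| = 0.198
3: 2223/1699 ≈ 1.308 → |1.308 − 1.414| = 0.106

1, 3, 2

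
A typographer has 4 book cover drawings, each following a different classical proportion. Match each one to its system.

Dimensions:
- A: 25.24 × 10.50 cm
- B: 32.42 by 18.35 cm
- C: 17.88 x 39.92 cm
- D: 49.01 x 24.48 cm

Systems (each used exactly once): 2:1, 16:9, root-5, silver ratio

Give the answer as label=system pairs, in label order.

A=silver ratio, B=16:9, C=root-5, D=2:1

Ratios: A ≈ 2.404; B ≈ 1.767; C ≈ 2.233; D ≈ 2.002.
Targets: 2:1 ≈ 2.000; 16:9 ≈ 1.778; root-5 ≈ 2.236; silver ratio ≈ 2.414.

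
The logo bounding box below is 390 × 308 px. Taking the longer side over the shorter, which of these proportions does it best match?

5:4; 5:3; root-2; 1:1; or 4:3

5:4

390/308 ≈ 1.266. Nearest candidates are 5:4 (1.250, off by 0.016) and 4:3 (1.333, off by 0.067).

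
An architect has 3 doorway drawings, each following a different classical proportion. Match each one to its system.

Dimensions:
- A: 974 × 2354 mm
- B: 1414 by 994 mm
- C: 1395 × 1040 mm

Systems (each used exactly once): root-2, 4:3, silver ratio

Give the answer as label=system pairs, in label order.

A = 2354/974 ≈ 2.417 → silver ratio (2.414)
B = 1414/994 ≈ 1.423 → root-2 (1.414)
C = 1395/1040 ≈ 1.341 → 4:3 (1.333)

A=silver ratio, B=root-2, C=4:3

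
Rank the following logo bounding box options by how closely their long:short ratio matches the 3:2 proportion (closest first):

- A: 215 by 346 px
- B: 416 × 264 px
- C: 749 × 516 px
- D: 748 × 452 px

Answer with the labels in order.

C, B, A, D

A: 346/215 ≈ 1.609 → |1.609 − 1.500| = 0.109
B: 416/264 ≈ 1.576 → |1.576 − 1.500| = 0.076
C: 749/516 ≈ 1.452 → |1.452 − 1.500| = 0.048
D: 748/452 ≈ 1.655 → |1.655 − 1.500| = 0.155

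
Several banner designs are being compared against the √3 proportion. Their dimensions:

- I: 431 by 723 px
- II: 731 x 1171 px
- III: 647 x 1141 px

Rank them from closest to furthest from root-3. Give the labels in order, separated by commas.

Ratios: I = 723 / 431 ≈ 1.677; II = 1171 / 731 ≈ 1.602; III = 1141 / 647 ≈ 1.764.
|Δ from 1.732|: I 0.055; II 0.130; III 0.032.

III, I, II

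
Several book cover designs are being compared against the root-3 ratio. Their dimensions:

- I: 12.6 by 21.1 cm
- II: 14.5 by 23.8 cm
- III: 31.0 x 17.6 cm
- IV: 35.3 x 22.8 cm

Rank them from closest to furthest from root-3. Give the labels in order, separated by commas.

III, I, II, IV

Ratios: I = 21.1 / 12.6 ≈ 1.675; II = 23.8 / 14.5 ≈ 1.641; III = 31.0 / 17.6 ≈ 1.761; IV = 35.3 / 22.8 ≈ 1.548.
|Δ from 1.732|: I 0.057; II 0.091; III 0.029; IV 0.184.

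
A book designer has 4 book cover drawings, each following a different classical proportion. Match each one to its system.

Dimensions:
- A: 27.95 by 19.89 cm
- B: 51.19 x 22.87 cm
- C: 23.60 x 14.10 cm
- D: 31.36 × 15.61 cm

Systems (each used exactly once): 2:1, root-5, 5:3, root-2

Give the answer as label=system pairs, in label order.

Ratios: A ≈ 1.405; B ≈ 2.238; C ≈ 1.674; D ≈ 2.009.
Targets: 2:1 ≈ 2.000; root-5 ≈ 2.236; 5:3 ≈ 1.667; root-2 ≈ 1.414.

A=root-2, B=root-5, C=5:3, D=2:1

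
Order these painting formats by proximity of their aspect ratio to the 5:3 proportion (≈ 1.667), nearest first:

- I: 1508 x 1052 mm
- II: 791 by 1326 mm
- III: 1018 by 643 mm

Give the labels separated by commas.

I: 1508/1052 ≈ 1.433 → |1.433 − 1.667| = 0.234
II: 1326/791 ≈ 1.676 → |1.676 − 1.667| = 0.009
III: 1018/643 ≈ 1.583 → |1.583 − 1.667| = 0.084

II, III, I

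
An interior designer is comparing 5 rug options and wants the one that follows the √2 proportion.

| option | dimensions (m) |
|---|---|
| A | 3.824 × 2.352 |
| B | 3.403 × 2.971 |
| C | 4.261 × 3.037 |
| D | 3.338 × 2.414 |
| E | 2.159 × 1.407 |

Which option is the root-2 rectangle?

Ratios (long/short): A ≈ 1.626; B ≈ 1.145; C ≈ 1.403; D ≈ 1.383; E ≈ 1.534.
root-2 ≈ 1.414; option C is nearest (Δ 0.011).

C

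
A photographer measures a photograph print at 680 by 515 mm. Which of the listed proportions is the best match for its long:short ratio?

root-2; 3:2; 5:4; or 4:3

Ratio = 680 / 515 ≈ 1.320.
Distances: root-2 1.414 (Δ 0.094); 3:2 1.500 (Δ 0.180); 5:4 1.250 (Δ 0.070); 4:3 1.333 (Δ 0.013).

4:3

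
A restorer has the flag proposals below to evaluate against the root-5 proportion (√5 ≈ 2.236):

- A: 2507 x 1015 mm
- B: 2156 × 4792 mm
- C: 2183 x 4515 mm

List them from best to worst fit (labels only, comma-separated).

Ratios: A = 2507 / 1015 ≈ 2.470; B = 4792 / 2156 ≈ 2.223; C = 4515 / 2183 ≈ 2.068.
|Δ from 2.236|: A 0.234; B 0.013; C 0.168.

B, C, A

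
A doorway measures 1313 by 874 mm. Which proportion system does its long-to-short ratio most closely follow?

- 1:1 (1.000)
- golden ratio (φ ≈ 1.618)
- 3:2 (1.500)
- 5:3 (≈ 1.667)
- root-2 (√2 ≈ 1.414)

3:2

Ratio = 1313 / 874 ≈ 1.502.
Distances: 1:1 1.000 (Δ 0.502); golden ratio 1.618 (Δ 0.116); 3:2 1.500 (Δ 0.002); 5:3 1.667 (Δ 0.165); root-2 1.414 (Δ 0.088).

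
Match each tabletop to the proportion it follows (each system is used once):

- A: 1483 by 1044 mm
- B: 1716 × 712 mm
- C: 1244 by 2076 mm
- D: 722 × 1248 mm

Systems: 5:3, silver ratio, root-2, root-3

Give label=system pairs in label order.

A=root-2, B=silver ratio, C=5:3, D=root-3

Ratios: A ≈ 1.420; B ≈ 2.410; C ≈ 1.669; D ≈ 1.729.
Targets: 5:3 ≈ 1.667; silver ratio ≈ 2.414; root-2 ≈ 1.414; root-3 ≈ 1.732.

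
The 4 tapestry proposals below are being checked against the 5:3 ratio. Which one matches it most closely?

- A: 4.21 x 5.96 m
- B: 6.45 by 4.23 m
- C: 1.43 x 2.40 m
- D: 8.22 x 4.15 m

Target 5:3 ≈ 1.667.
A: 1.416 (Δ0.251)  B: 1.525 (Δ0.142)  C: 1.678 (Δ0.011)  D: 1.981 (Δ0.314)

C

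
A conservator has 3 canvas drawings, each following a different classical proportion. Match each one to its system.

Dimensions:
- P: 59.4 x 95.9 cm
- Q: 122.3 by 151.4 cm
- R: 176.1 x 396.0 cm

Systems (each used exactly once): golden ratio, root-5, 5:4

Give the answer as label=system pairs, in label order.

P=golden ratio, Q=5:4, R=root-5

Ratios: P ≈ 1.614; Q ≈ 1.238; R ≈ 2.249.
Targets: golden ratio ≈ 1.618; root-5 ≈ 2.236; 5:4 ≈ 1.250.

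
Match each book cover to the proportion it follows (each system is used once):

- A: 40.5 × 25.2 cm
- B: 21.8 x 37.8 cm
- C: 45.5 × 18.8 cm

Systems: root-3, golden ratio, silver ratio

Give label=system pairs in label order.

A=golden ratio, B=root-3, C=silver ratio

A = 40.5/25.2 ≈ 1.607 → golden ratio (1.618)
B = 37.8/21.8 ≈ 1.734 → root-3 (1.732)
C = 45.5/18.8 ≈ 2.420 → silver ratio (2.414)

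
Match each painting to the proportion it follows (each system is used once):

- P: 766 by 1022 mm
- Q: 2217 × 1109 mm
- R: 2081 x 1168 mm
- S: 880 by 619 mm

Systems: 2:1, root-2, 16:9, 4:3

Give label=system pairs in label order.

P = 1022/766 ≈ 1.334 → 4:3 (1.333)
Q = 2217/1109 ≈ 1.999 → 2:1 (2.000)
R = 2081/1168 ≈ 1.782 → 16:9 (1.778)
S = 880/619 ≈ 1.422 → root-2 (1.414)

P=4:3, Q=2:1, R=16:9, S=root-2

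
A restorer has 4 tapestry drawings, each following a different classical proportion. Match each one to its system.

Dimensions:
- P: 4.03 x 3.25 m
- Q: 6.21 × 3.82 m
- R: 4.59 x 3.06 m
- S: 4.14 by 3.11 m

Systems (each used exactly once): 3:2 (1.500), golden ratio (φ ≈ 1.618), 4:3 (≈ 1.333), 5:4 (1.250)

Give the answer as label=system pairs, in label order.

P=5:4, Q=golden ratio, R=3:2, S=4:3

Ratios: P ≈ 1.240; Q ≈ 1.626; R ≈ 1.500; S ≈ 1.331.
Targets: 3:2 ≈ 1.500; golden ratio ≈ 1.618; 4:3 ≈ 1.333; 5:4 ≈ 1.250.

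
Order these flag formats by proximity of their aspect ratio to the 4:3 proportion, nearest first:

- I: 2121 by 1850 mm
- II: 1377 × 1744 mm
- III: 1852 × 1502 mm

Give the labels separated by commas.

I: 2121/1850 ≈ 1.146 → |1.146 − 1.333| = 0.187
II: 1744/1377 ≈ 1.267 → |1.267 − 1.333| = 0.066
III: 1852/1502 ≈ 1.233 → |1.233 − 1.333| = 0.100

II, III, I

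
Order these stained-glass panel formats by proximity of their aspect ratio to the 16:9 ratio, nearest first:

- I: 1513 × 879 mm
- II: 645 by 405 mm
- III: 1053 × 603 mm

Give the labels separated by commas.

I: 1513/879 ≈ 1.721 → |1.721 − 1.778| = 0.057
II: 645/405 ≈ 1.593 → |1.593 − 1.778| = 0.185
III: 1053/603 ≈ 1.746 → |1.746 − 1.778| = 0.032

III, I, II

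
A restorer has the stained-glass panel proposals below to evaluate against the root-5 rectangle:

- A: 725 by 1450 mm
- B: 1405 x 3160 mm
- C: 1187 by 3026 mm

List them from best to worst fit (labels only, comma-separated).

B, A, C

A: 1450/725 ≈ 2.000 → |2.000 − 2.236| = 0.236
B: 3160/1405 ≈ 2.249 → |2.249 − 2.236| = 0.013
C: 3026/1187 ≈ 2.549 → |2.549 − 2.236| = 0.313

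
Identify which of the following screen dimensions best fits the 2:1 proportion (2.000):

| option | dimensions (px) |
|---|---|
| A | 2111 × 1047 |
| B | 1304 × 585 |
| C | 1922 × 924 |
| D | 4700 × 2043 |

A

Target 2:1 ≈ 2.000.
A: 2.016 (Δ0.016)  B: 2.229 (Δ0.229)  C: 2.080 (Δ0.080)  D: 2.301 (Δ0.301)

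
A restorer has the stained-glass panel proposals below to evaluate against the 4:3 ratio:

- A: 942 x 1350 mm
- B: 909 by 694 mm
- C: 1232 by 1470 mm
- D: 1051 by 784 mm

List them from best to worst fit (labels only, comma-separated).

Ratios: A = 1350 / 942 ≈ 1.433; B = 909 / 694 ≈ 1.310; C = 1470 / 1232 ≈ 1.193; D = 1051 / 784 ≈ 1.341.
|Δ from 1.333|: A 0.100; B 0.023; C 0.140; D 0.008.

D, B, A, C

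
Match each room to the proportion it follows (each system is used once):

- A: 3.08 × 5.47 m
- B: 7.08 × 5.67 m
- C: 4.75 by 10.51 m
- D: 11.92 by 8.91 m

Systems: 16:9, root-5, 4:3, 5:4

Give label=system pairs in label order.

Ratios: A ≈ 1.776; B ≈ 1.249; C ≈ 2.213; D ≈ 1.338.
Targets: 16:9 ≈ 1.778; root-5 ≈ 2.236; 4:3 ≈ 1.333; 5:4 ≈ 1.250.

A=16:9, B=5:4, C=root-5, D=4:3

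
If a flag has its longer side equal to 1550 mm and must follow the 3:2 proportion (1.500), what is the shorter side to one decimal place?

1033.3 mm

3:2 = 1.50000.
Shorter side = 1550 ÷ 1.50000 ≈ 1033.333 → 1033.3 mm.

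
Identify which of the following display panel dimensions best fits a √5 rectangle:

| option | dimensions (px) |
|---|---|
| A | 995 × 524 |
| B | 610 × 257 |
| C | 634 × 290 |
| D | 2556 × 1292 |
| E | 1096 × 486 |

Target root-5 ≈ 2.236.
A: 1.899 (Δ0.337)  B: 2.374 (Δ0.138)  C: 2.186 (Δ0.050)  D: 1.978 (Δ0.258)  E: 2.255 (Δ0.019)

E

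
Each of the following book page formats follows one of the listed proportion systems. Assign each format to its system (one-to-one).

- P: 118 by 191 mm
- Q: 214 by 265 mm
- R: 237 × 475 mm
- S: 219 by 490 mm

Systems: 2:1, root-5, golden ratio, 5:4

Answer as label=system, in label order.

P=golden ratio, Q=5:4, R=2:1, S=root-5

Ratios: P ≈ 1.619; Q ≈ 1.238; R ≈ 2.004; S ≈ 2.237.
Targets: 2:1 ≈ 2.000; root-5 ≈ 2.236; golden ratio ≈ 1.618; 5:4 ≈ 1.250.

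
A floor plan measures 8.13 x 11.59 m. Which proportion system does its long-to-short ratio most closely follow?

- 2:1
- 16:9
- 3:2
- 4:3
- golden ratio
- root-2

root-2

11.59/8.13 ≈ 1.426. Nearest candidates are root-2 (1.414, off by 0.012) and 3:2 (1.500, off by 0.074).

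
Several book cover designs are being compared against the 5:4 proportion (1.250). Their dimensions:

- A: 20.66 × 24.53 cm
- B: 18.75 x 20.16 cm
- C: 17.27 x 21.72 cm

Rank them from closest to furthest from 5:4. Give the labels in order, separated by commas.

C, A, B

Ratios: A = 24.53 / 20.66 ≈ 1.187; B = 20.16 / 18.75 ≈ 1.075; C = 21.72 / 17.27 ≈ 1.258.
|Δ from 1.250|: A 0.063; B 0.175; C 0.008.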